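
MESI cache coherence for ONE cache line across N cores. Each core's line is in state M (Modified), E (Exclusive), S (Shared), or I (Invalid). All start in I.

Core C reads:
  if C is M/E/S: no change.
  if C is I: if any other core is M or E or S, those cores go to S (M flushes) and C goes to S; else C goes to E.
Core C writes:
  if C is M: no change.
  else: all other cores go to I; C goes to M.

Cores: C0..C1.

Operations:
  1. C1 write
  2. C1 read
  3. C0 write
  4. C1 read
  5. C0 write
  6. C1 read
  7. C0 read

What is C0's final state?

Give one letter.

Op 1: C1 write [C1 write: invalidate none -> C1=M] -> [I,M]
Op 2: C1 read [C1 read: already in M, no change] -> [I,M]
Op 3: C0 write [C0 write: invalidate ['C1=M'] -> C0=M] -> [M,I]
Op 4: C1 read [C1 read from I: others=['C0=M'] -> C1=S, others downsized to S] -> [S,S]
Op 5: C0 write [C0 write: invalidate ['C1=S'] -> C0=M] -> [M,I]
Op 6: C1 read [C1 read from I: others=['C0=M'] -> C1=S, others downsized to S] -> [S,S]
Op 7: C0 read [C0 read: already in S, no change] -> [S,S]

Answer: S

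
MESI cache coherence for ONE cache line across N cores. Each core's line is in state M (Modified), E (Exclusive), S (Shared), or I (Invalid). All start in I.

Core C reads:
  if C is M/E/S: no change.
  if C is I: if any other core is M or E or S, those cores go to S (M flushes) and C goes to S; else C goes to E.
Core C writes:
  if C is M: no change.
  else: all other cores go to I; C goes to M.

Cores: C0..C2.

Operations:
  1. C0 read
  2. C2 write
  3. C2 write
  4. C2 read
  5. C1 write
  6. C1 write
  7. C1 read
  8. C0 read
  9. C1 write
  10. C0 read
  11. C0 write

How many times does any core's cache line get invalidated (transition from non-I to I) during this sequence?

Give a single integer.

Op 1: C0 read [C0 read from I: no other sharers -> C0=E (exclusive)] -> [E,I,I] (invalidations this op: 0; running total: 0)
Op 2: C2 write [C2 write: invalidate ['C0=E'] -> C2=M] -> [I,I,M] (invalidations this op: 1; running total: 1)
Op 3: C2 write [C2 write: already M (modified), no change] -> [I,I,M] (invalidations this op: 0; running total: 1)
Op 4: C2 read [C2 read: already in M, no change] -> [I,I,M] (invalidations this op: 0; running total: 1)
Op 5: C1 write [C1 write: invalidate ['C2=M'] -> C1=M] -> [I,M,I] (invalidations this op: 1; running total: 2)
Op 6: C1 write [C1 write: already M (modified), no change] -> [I,M,I] (invalidations this op: 0; running total: 2)
Op 7: C1 read [C1 read: already in M, no change] -> [I,M,I] (invalidations this op: 0; running total: 2)
Op 8: C0 read [C0 read from I: others=['C1=M'] -> C0=S, others downsized to S] -> [S,S,I] (invalidations this op: 0; running total: 2)
Op 9: C1 write [C1 write: invalidate ['C0=S'] -> C1=M] -> [I,M,I] (invalidations this op: 1; running total: 3)
Op 10: C0 read [C0 read from I: others=['C1=M'] -> C0=S, others downsized to S] -> [S,S,I] (invalidations this op: 0; running total: 3)
Op 11: C0 write [C0 write: invalidate ['C1=S'] -> C0=M] -> [M,I,I] (invalidations this op: 1; running total: 4)

Answer: 4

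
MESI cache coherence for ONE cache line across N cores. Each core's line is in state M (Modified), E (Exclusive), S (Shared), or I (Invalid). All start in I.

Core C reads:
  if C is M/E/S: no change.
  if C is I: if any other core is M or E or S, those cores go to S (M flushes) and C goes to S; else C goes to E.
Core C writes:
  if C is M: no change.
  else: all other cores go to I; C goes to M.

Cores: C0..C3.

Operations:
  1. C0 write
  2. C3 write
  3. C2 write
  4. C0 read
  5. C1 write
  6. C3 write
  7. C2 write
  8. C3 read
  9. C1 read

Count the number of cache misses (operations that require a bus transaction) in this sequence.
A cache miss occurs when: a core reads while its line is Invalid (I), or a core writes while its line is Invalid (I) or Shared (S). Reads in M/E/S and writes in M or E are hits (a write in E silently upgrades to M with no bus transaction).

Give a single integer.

Op 1: C0 write [C0 write: invalidate none -> C0=M] -> [M,I,I,I] [MISS #1: write from I]
Op 2: C3 write [C3 write: invalidate ['C0=M'] -> C3=M] -> [I,I,I,M] [MISS #2: write from I]
Op 3: C2 write [C2 write: invalidate ['C3=M'] -> C2=M] -> [I,I,M,I] [MISS #3: write from I]
Op 4: C0 read [C0 read from I: others=['C2=M'] -> C0=S, others downsized to S] -> [S,I,S,I] [MISS #4: read from I]
Op 5: C1 write [C1 write: invalidate ['C0=S', 'C2=S'] -> C1=M] -> [I,M,I,I] [MISS #5: write from I]
Op 6: C3 write [C3 write: invalidate ['C1=M'] -> C3=M] -> [I,I,I,M] [MISS #6: write from I]
Op 7: C2 write [C2 write: invalidate ['C3=M'] -> C2=M] -> [I,I,M,I] [MISS #7: write from I]
Op 8: C3 read [C3 read from I: others=['C2=M'] -> C3=S, others downsized to S] -> [I,I,S,S] [MISS #8: read from I]
Op 9: C1 read [C1 read from I: others=['C2=S', 'C3=S'] -> C1=S, others downsized to S] -> [I,S,S,S] [MISS #9: read from I]

Answer: 9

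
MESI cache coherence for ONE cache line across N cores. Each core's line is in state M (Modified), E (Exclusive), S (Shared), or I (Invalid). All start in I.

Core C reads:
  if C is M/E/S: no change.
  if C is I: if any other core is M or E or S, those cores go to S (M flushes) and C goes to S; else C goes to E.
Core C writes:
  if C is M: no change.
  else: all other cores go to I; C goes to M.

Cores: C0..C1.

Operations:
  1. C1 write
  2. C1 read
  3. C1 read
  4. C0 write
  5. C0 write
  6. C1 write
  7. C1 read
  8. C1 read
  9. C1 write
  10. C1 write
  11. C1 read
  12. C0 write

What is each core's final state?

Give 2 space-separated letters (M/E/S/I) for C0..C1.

Op 1: C1 write [C1 write: invalidate none -> C1=M] -> [I,M]
Op 2: C1 read [C1 read: already in M, no change] -> [I,M]
Op 3: C1 read [C1 read: already in M, no change] -> [I,M]
Op 4: C0 write [C0 write: invalidate ['C1=M'] -> C0=M] -> [M,I]
Op 5: C0 write [C0 write: already M (modified), no change] -> [M,I]
Op 6: C1 write [C1 write: invalidate ['C0=M'] -> C1=M] -> [I,M]
Op 7: C1 read [C1 read: already in M, no change] -> [I,M]
Op 8: C1 read [C1 read: already in M, no change] -> [I,M]
Op 9: C1 write [C1 write: already M (modified), no change] -> [I,M]
Op 10: C1 write [C1 write: already M (modified), no change] -> [I,M]
Op 11: C1 read [C1 read: already in M, no change] -> [I,M]
Op 12: C0 write [C0 write: invalidate ['C1=M'] -> C0=M] -> [M,I]

Answer: M I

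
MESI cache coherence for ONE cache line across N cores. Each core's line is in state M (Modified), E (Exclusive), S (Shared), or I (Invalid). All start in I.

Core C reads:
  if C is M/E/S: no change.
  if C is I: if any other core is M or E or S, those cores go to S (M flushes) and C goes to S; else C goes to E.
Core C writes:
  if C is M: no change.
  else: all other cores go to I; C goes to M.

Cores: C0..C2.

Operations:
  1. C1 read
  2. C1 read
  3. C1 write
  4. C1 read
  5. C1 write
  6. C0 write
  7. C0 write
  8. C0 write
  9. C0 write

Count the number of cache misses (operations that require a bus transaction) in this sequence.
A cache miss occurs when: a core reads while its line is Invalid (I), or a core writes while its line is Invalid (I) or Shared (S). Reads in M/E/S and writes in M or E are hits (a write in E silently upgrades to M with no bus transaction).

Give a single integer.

Answer: 2

Derivation:
Op 1: C1 read [C1 read from I: no other sharers -> C1=E (exclusive)] -> [I,E,I] [MISS #1: read from I]
Op 2: C1 read [C1 read: already in E, no change] -> [I,E,I] [hit: read from E]
Op 3: C1 write [C1 write: invalidate none -> C1=M] -> [I,M,I] [hit: write from E is a silent E->M upgrade, no bus transaction]
Op 4: C1 read [C1 read: already in M, no change] -> [I,M,I] [hit: read from M]
Op 5: C1 write [C1 write: already M (modified), no change] -> [I,M,I] [hit: write from M]
Op 6: C0 write [C0 write: invalidate ['C1=M'] -> C0=M] -> [M,I,I] [MISS #2: write from I]
Op 7: C0 write [C0 write: already M (modified), no change] -> [M,I,I] [hit: write from M]
Op 8: C0 write [C0 write: already M (modified), no change] -> [M,I,I] [hit: write from M]
Op 9: C0 write [C0 write: already M (modified), no change] -> [M,I,I] [hit: write from M]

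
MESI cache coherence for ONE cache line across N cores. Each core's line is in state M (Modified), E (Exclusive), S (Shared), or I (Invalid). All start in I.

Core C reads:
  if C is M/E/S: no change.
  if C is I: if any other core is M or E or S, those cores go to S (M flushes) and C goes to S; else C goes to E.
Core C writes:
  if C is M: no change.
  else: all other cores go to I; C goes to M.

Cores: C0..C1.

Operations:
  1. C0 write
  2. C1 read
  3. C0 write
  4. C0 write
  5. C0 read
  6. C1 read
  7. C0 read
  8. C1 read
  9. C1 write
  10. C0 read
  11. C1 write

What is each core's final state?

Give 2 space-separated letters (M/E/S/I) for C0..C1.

Answer: I M

Derivation:
Op 1: C0 write [C0 write: invalidate none -> C0=M] -> [M,I]
Op 2: C1 read [C1 read from I: others=['C0=M'] -> C1=S, others downsized to S] -> [S,S]
Op 3: C0 write [C0 write: invalidate ['C1=S'] -> C0=M] -> [M,I]
Op 4: C0 write [C0 write: already M (modified), no change] -> [M,I]
Op 5: C0 read [C0 read: already in M, no change] -> [M,I]
Op 6: C1 read [C1 read from I: others=['C0=M'] -> C1=S, others downsized to S] -> [S,S]
Op 7: C0 read [C0 read: already in S, no change] -> [S,S]
Op 8: C1 read [C1 read: already in S, no change] -> [S,S]
Op 9: C1 write [C1 write: invalidate ['C0=S'] -> C1=M] -> [I,M]
Op 10: C0 read [C0 read from I: others=['C1=M'] -> C0=S, others downsized to S] -> [S,S]
Op 11: C1 write [C1 write: invalidate ['C0=S'] -> C1=M] -> [I,M]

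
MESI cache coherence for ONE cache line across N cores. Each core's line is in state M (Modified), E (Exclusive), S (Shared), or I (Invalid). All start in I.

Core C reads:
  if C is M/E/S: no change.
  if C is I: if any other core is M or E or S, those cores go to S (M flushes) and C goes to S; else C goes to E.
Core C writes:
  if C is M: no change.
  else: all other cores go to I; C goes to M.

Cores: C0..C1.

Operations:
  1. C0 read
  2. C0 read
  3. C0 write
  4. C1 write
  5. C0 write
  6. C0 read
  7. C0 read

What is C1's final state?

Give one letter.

Op 1: C0 read [C0 read from I: no other sharers -> C0=E (exclusive)] -> [E,I]
Op 2: C0 read [C0 read: already in E, no change] -> [E,I]
Op 3: C0 write [C0 write: invalidate none -> C0=M] -> [M,I]
Op 4: C1 write [C1 write: invalidate ['C0=M'] -> C1=M] -> [I,M]
Op 5: C0 write [C0 write: invalidate ['C1=M'] -> C0=M] -> [M,I]
Op 6: C0 read [C0 read: already in M, no change] -> [M,I]
Op 7: C0 read [C0 read: already in M, no change] -> [M,I]

Answer: I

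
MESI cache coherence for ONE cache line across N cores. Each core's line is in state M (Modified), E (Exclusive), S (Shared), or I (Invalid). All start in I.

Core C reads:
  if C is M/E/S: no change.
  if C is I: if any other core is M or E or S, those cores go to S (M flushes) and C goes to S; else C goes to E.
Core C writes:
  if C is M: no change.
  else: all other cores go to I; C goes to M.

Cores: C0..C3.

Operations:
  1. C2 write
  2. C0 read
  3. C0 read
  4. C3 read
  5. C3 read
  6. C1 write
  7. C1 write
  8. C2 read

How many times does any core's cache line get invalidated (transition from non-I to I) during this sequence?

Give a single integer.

Answer: 3

Derivation:
Op 1: C2 write [C2 write: invalidate none -> C2=M] -> [I,I,M,I] (invalidations this op: 0; running total: 0)
Op 2: C0 read [C0 read from I: others=['C2=M'] -> C0=S, others downsized to S] -> [S,I,S,I] (invalidations this op: 0; running total: 0)
Op 3: C0 read [C0 read: already in S, no change] -> [S,I,S,I] (invalidations this op: 0; running total: 0)
Op 4: C3 read [C3 read from I: others=['C0=S', 'C2=S'] -> C3=S, others downsized to S] -> [S,I,S,S] (invalidations this op: 0; running total: 0)
Op 5: C3 read [C3 read: already in S, no change] -> [S,I,S,S] (invalidations this op: 0; running total: 0)
Op 6: C1 write [C1 write: invalidate ['C0=S', 'C2=S', 'C3=S'] -> C1=M] -> [I,M,I,I] (invalidations this op: 3; running total: 3)
Op 7: C1 write [C1 write: already M (modified), no change] -> [I,M,I,I] (invalidations this op: 0; running total: 3)
Op 8: C2 read [C2 read from I: others=['C1=M'] -> C2=S, others downsized to S] -> [I,S,S,I] (invalidations this op: 0; running total: 3)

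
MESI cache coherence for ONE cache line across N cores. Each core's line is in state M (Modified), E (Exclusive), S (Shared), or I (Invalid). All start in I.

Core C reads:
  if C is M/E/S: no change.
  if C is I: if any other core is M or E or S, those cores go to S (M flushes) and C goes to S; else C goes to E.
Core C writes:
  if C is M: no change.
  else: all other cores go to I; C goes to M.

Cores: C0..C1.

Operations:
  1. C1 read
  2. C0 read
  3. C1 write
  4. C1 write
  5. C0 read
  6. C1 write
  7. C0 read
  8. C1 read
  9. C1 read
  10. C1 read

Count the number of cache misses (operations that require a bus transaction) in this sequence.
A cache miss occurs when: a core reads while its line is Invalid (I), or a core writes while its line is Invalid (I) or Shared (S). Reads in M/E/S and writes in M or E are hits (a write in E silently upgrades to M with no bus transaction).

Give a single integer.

Answer: 6

Derivation:
Op 1: C1 read [C1 read from I: no other sharers -> C1=E (exclusive)] -> [I,E] [MISS #1: read from I]
Op 2: C0 read [C0 read from I: others=['C1=E'] -> C0=S, others downsized to S] -> [S,S] [MISS #2: read from I]
Op 3: C1 write [C1 write: invalidate ['C0=S'] -> C1=M] -> [I,M] [MISS #3: write from S]
Op 4: C1 write [C1 write: already M (modified), no change] -> [I,M] [hit: write from M]
Op 5: C0 read [C0 read from I: others=['C1=M'] -> C0=S, others downsized to S] -> [S,S] [MISS #4: read from I]
Op 6: C1 write [C1 write: invalidate ['C0=S'] -> C1=M] -> [I,M] [MISS #5: write from S]
Op 7: C0 read [C0 read from I: others=['C1=M'] -> C0=S, others downsized to S] -> [S,S] [MISS #6: read from I]
Op 8: C1 read [C1 read: already in S, no change] -> [S,S] [hit: read from S]
Op 9: C1 read [C1 read: already in S, no change] -> [S,S] [hit: read from S]
Op 10: C1 read [C1 read: already in S, no change] -> [S,S] [hit: read from S]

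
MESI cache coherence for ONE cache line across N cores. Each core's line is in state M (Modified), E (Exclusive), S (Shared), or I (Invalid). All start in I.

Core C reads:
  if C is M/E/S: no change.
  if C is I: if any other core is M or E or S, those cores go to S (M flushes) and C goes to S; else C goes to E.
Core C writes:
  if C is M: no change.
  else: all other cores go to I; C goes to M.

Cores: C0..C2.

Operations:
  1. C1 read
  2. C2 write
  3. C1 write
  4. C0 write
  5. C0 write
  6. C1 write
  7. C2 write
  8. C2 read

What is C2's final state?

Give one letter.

Answer: M

Derivation:
Op 1: C1 read [C1 read from I: no other sharers -> C1=E (exclusive)] -> [I,E,I]
Op 2: C2 write [C2 write: invalidate ['C1=E'] -> C2=M] -> [I,I,M]
Op 3: C1 write [C1 write: invalidate ['C2=M'] -> C1=M] -> [I,M,I]
Op 4: C0 write [C0 write: invalidate ['C1=M'] -> C0=M] -> [M,I,I]
Op 5: C0 write [C0 write: already M (modified), no change] -> [M,I,I]
Op 6: C1 write [C1 write: invalidate ['C0=M'] -> C1=M] -> [I,M,I]
Op 7: C2 write [C2 write: invalidate ['C1=M'] -> C2=M] -> [I,I,M]
Op 8: C2 read [C2 read: already in M, no change] -> [I,I,M]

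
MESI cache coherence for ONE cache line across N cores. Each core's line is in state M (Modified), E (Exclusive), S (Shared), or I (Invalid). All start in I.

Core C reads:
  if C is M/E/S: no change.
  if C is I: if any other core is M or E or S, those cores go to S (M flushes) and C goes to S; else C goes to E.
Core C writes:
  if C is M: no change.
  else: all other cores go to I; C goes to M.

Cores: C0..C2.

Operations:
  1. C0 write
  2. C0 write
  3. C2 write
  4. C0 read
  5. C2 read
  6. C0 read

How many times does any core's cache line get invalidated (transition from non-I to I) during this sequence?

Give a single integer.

Answer: 1

Derivation:
Op 1: C0 write [C0 write: invalidate none -> C0=M] -> [M,I,I] (invalidations this op: 0; running total: 0)
Op 2: C0 write [C0 write: already M (modified), no change] -> [M,I,I] (invalidations this op: 0; running total: 0)
Op 3: C2 write [C2 write: invalidate ['C0=M'] -> C2=M] -> [I,I,M] (invalidations this op: 1; running total: 1)
Op 4: C0 read [C0 read from I: others=['C2=M'] -> C0=S, others downsized to S] -> [S,I,S] (invalidations this op: 0; running total: 1)
Op 5: C2 read [C2 read: already in S, no change] -> [S,I,S] (invalidations this op: 0; running total: 1)
Op 6: C0 read [C0 read: already in S, no change] -> [S,I,S] (invalidations this op: 0; running total: 1)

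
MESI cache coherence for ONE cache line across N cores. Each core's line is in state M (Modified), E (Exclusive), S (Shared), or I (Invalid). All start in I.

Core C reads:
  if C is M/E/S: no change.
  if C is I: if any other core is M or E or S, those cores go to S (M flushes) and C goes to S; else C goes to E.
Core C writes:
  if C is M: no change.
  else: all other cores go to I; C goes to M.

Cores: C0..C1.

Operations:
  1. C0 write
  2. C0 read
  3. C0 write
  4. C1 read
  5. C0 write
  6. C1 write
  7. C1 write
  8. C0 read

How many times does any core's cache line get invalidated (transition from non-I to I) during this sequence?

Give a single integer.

Op 1: C0 write [C0 write: invalidate none -> C0=M] -> [M,I] (invalidations this op: 0; running total: 0)
Op 2: C0 read [C0 read: already in M, no change] -> [M,I] (invalidations this op: 0; running total: 0)
Op 3: C0 write [C0 write: already M (modified), no change] -> [M,I] (invalidations this op: 0; running total: 0)
Op 4: C1 read [C1 read from I: others=['C0=M'] -> C1=S, others downsized to S] -> [S,S] (invalidations this op: 0; running total: 0)
Op 5: C0 write [C0 write: invalidate ['C1=S'] -> C0=M] -> [M,I] (invalidations this op: 1; running total: 1)
Op 6: C1 write [C1 write: invalidate ['C0=M'] -> C1=M] -> [I,M] (invalidations this op: 1; running total: 2)
Op 7: C1 write [C1 write: already M (modified), no change] -> [I,M] (invalidations this op: 0; running total: 2)
Op 8: C0 read [C0 read from I: others=['C1=M'] -> C0=S, others downsized to S] -> [S,S] (invalidations this op: 0; running total: 2)

Answer: 2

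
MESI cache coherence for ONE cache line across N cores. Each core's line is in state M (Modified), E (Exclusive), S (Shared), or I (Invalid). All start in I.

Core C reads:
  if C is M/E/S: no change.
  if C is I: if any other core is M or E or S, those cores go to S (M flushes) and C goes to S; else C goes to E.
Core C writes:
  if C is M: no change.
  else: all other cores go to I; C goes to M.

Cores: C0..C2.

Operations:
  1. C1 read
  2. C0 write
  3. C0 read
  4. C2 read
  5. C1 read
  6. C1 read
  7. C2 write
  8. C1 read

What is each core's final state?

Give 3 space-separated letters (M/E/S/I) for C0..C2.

Answer: I S S

Derivation:
Op 1: C1 read [C1 read from I: no other sharers -> C1=E (exclusive)] -> [I,E,I]
Op 2: C0 write [C0 write: invalidate ['C1=E'] -> C0=M] -> [M,I,I]
Op 3: C0 read [C0 read: already in M, no change] -> [M,I,I]
Op 4: C2 read [C2 read from I: others=['C0=M'] -> C2=S, others downsized to S] -> [S,I,S]
Op 5: C1 read [C1 read from I: others=['C0=S', 'C2=S'] -> C1=S, others downsized to S] -> [S,S,S]
Op 6: C1 read [C1 read: already in S, no change] -> [S,S,S]
Op 7: C2 write [C2 write: invalidate ['C0=S', 'C1=S'] -> C2=M] -> [I,I,M]
Op 8: C1 read [C1 read from I: others=['C2=M'] -> C1=S, others downsized to S] -> [I,S,S]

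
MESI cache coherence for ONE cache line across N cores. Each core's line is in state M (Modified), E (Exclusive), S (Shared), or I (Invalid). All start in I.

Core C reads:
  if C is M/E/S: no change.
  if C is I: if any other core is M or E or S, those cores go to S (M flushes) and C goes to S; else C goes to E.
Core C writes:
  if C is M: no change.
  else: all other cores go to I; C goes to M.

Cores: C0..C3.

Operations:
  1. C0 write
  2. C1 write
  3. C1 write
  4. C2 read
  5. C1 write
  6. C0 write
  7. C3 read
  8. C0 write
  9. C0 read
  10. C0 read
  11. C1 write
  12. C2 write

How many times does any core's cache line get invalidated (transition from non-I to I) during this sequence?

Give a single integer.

Answer: 6

Derivation:
Op 1: C0 write [C0 write: invalidate none -> C0=M] -> [M,I,I,I] (invalidations this op: 0; running total: 0)
Op 2: C1 write [C1 write: invalidate ['C0=M'] -> C1=M] -> [I,M,I,I] (invalidations this op: 1; running total: 1)
Op 3: C1 write [C1 write: already M (modified), no change] -> [I,M,I,I] (invalidations this op: 0; running total: 1)
Op 4: C2 read [C2 read from I: others=['C1=M'] -> C2=S, others downsized to S] -> [I,S,S,I] (invalidations this op: 0; running total: 1)
Op 5: C1 write [C1 write: invalidate ['C2=S'] -> C1=M] -> [I,M,I,I] (invalidations this op: 1; running total: 2)
Op 6: C0 write [C0 write: invalidate ['C1=M'] -> C0=M] -> [M,I,I,I] (invalidations this op: 1; running total: 3)
Op 7: C3 read [C3 read from I: others=['C0=M'] -> C3=S, others downsized to S] -> [S,I,I,S] (invalidations this op: 0; running total: 3)
Op 8: C0 write [C0 write: invalidate ['C3=S'] -> C0=M] -> [M,I,I,I] (invalidations this op: 1; running total: 4)
Op 9: C0 read [C0 read: already in M, no change] -> [M,I,I,I] (invalidations this op: 0; running total: 4)
Op 10: C0 read [C0 read: already in M, no change] -> [M,I,I,I] (invalidations this op: 0; running total: 4)
Op 11: C1 write [C1 write: invalidate ['C0=M'] -> C1=M] -> [I,M,I,I] (invalidations this op: 1; running total: 5)
Op 12: C2 write [C2 write: invalidate ['C1=M'] -> C2=M] -> [I,I,M,I] (invalidations this op: 1; running total: 6)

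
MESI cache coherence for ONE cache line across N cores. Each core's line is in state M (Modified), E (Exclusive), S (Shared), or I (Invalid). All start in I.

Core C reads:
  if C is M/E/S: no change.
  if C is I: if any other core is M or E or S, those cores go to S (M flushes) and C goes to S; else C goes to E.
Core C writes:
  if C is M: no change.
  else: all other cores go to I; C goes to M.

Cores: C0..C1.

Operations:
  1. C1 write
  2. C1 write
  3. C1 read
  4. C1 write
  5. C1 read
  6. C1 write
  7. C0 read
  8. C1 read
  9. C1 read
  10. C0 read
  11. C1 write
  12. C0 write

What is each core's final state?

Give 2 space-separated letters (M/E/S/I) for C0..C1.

Op 1: C1 write [C1 write: invalidate none -> C1=M] -> [I,M]
Op 2: C1 write [C1 write: already M (modified), no change] -> [I,M]
Op 3: C1 read [C1 read: already in M, no change] -> [I,M]
Op 4: C1 write [C1 write: already M (modified), no change] -> [I,M]
Op 5: C1 read [C1 read: already in M, no change] -> [I,M]
Op 6: C1 write [C1 write: already M (modified), no change] -> [I,M]
Op 7: C0 read [C0 read from I: others=['C1=M'] -> C0=S, others downsized to S] -> [S,S]
Op 8: C1 read [C1 read: already in S, no change] -> [S,S]
Op 9: C1 read [C1 read: already in S, no change] -> [S,S]
Op 10: C0 read [C0 read: already in S, no change] -> [S,S]
Op 11: C1 write [C1 write: invalidate ['C0=S'] -> C1=M] -> [I,M]
Op 12: C0 write [C0 write: invalidate ['C1=M'] -> C0=M] -> [M,I]

Answer: M I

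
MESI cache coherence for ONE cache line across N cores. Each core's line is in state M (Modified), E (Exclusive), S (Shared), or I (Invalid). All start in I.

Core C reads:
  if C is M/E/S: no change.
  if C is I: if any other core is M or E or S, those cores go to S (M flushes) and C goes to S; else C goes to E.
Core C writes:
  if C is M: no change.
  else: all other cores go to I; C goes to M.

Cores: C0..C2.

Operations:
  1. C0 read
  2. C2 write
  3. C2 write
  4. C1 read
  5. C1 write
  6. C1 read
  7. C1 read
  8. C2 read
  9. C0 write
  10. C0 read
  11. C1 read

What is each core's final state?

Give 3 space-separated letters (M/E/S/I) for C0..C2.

Answer: S S I

Derivation:
Op 1: C0 read [C0 read from I: no other sharers -> C0=E (exclusive)] -> [E,I,I]
Op 2: C2 write [C2 write: invalidate ['C0=E'] -> C2=M] -> [I,I,M]
Op 3: C2 write [C2 write: already M (modified), no change] -> [I,I,M]
Op 4: C1 read [C1 read from I: others=['C2=M'] -> C1=S, others downsized to S] -> [I,S,S]
Op 5: C1 write [C1 write: invalidate ['C2=S'] -> C1=M] -> [I,M,I]
Op 6: C1 read [C1 read: already in M, no change] -> [I,M,I]
Op 7: C1 read [C1 read: already in M, no change] -> [I,M,I]
Op 8: C2 read [C2 read from I: others=['C1=M'] -> C2=S, others downsized to S] -> [I,S,S]
Op 9: C0 write [C0 write: invalidate ['C1=S', 'C2=S'] -> C0=M] -> [M,I,I]
Op 10: C0 read [C0 read: already in M, no change] -> [M,I,I]
Op 11: C1 read [C1 read from I: others=['C0=M'] -> C1=S, others downsized to S] -> [S,S,I]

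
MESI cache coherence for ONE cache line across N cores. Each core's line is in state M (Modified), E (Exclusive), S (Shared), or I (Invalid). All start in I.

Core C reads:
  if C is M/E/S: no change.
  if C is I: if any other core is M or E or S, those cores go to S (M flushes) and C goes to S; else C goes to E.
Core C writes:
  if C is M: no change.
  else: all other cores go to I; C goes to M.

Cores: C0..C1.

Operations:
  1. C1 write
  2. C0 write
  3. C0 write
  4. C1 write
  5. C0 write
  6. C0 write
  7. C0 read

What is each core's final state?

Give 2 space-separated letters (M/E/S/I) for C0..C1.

Answer: M I

Derivation:
Op 1: C1 write [C1 write: invalidate none -> C1=M] -> [I,M]
Op 2: C0 write [C0 write: invalidate ['C1=M'] -> C0=M] -> [M,I]
Op 3: C0 write [C0 write: already M (modified), no change] -> [M,I]
Op 4: C1 write [C1 write: invalidate ['C0=M'] -> C1=M] -> [I,M]
Op 5: C0 write [C0 write: invalidate ['C1=M'] -> C0=M] -> [M,I]
Op 6: C0 write [C0 write: already M (modified), no change] -> [M,I]
Op 7: C0 read [C0 read: already in M, no change] -> [M,I]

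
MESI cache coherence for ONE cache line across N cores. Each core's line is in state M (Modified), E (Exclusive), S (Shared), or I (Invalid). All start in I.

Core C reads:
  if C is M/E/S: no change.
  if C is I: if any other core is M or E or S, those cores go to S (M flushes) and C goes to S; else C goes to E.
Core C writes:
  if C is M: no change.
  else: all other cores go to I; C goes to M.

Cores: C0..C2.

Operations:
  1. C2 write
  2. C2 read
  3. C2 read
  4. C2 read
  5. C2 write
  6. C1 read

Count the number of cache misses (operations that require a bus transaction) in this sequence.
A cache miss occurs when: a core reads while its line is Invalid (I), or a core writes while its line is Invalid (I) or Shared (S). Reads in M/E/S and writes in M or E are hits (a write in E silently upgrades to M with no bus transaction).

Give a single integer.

Op 1: C2 write [C2 write: invalidate none -> C2=M] -> [I,I,M] [MISS #1: write from I]
Op 2: C2 read [C2 read: already in M, no change] -> [I,I,M] [hit: read from M]
Op 3: C2 read [C2 read: already in M, no change] -> [I,I,M] [hit: read from M]
Op 4: C2 read [C2 read: already in M, no change] -> [I,I,M] [hit: read from M]
Op 5: C2 write [C2 write: already M (modified), no change] -> [I,I,M] [hit: write from M]
Op 6: C1 read [C1 read from I: others=['C2=M'] -> C1=S, others downsized to S] -> [I,S,S] [MISS #2: read from I]

Answer: 2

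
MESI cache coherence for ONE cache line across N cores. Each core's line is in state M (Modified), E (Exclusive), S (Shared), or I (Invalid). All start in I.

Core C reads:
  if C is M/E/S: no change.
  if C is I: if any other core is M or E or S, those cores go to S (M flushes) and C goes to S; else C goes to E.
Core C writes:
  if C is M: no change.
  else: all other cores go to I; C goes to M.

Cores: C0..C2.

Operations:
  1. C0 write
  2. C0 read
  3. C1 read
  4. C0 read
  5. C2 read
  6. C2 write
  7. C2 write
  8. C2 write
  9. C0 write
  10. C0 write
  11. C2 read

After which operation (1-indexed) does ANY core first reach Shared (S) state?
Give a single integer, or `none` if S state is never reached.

Answer: 3

Derivation:
Op 1: C0 write [C0 write: invalidate none -> C0=M] -> [M,I,I]
Op 2: C0 read [C0 read: already in M, no change] -> [M,I,I]
Op 3: C1 read [C1 read from I: others=['C0=M'] -> C1=S, others downsized to S] -> [S,S,I]
  -> First S state at op 3; remaining ops need not be traced.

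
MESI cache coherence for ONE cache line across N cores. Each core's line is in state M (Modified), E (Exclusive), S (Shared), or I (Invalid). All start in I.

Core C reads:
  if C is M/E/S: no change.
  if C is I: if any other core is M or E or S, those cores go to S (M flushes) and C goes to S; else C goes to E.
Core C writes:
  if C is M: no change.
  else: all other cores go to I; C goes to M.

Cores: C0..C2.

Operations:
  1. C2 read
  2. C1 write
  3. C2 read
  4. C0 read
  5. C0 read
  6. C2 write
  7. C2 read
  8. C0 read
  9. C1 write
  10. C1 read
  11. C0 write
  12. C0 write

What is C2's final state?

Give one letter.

Answer: I

Derivation:
Op 1: C2 read [C2 read from I: no other sharers -> C2=E (exclusive)] -> [I,I,E]
Op 2: C1 write [C1 write: invalidate ['C2=E'] -> C1=M] -> [I,M,I]
Op 3: C2 read [C2 read from I: others=['C1=M'] -> C2=S, others downsized to S] -> [I,S,S]
Op 4: C0 read [C0 read from I: others=['C1=S', 'C2=S'] -> C0=S, others downsized to S] -> [S,S,S]
Op 5: C0 read [C0 read: already in S, no change] -> [S,S,S]
Op 6: C2 write [C2 write: invalidate ['C0=S', 'C1=S'] -> C2=M] -> [I,I,M]
Op 7: C2 read [C2 read: already in M, no change] -> [I,I,M]
Op 8: C0 read [C0 read from I: others=['C2=M'] -> C0=S, others downsized to S] -> [S,I,S]
Op 9: C1 write [C1 write: invalidate ['C0=S', 'C2=S'] -> C1=M] -> [I,M,I]
Op 10: C1 read [C1 read: already in M, no change] -> [I,M,I]
Op 11: C0 write [C0 write: invalidate ['C1=M'] -> C0=M] -> [M,I,I]
Op 12: C0 write [C0 write: already M (modified), no change] -> [M,I,I]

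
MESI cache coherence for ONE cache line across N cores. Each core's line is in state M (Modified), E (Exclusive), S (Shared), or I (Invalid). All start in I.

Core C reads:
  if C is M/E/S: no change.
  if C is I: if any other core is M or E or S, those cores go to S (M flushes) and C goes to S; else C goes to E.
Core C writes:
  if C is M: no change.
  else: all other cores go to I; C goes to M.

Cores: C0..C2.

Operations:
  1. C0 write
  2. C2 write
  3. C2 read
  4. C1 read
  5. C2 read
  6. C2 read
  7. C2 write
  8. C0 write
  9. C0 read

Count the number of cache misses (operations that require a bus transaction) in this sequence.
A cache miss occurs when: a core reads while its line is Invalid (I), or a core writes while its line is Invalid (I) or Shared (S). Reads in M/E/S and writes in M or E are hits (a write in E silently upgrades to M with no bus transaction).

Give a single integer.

Answer: 5

Derivation:
Op 1: C0 write [C0 write: invalidate none -> C0=M] -> [M,I,I] [MISS #1: write from I]
Op 2: C2 write [C2 write: invalidate ['C0=M'] -> C2=M] -> [I,I,M] [MISS #2: write from I]
Op 3: C2 read [C2 read: already in M, no change] -> [I,I,M] [hit: read from M]
Op 4: C1 read [C1 read from I: others=['C2=M'] -> C1=S, others downsized to S] -> [I,S,S] [MISS #3: read from I]
Op 5: C2 read [C2 read: already in S, no change] -> [I,S,S] [hit: read from S]
Op 6: C2 read [C2 read: already in S, no change] -> [I,S,S] [hit: read from S]
Op 7: C2 write [C2 write: invalidate ['C1=S'] -> C2=M] -> [I,I,M] [MISS #4: write from S]
Op 8: C0 write [C0 write: invalidate ['C2=M'] -> C0=M] -> [M,I,I] [MISS #5: write from I]
Op 9: C0 read [C0 read: already in M, no change] -> [M,I,I] [hit: read from M]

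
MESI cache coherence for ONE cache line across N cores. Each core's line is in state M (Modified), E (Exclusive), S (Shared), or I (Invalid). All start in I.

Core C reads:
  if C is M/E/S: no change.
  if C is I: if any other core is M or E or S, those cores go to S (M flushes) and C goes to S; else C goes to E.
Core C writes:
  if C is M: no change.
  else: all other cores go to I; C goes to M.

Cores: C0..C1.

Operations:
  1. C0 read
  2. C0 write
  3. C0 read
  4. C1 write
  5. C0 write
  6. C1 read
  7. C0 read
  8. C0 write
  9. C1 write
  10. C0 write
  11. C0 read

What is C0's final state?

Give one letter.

Op 1: C0 read [C0 read from I: no other sharers -> C0=E (exclusive)] -> [E,I]
Op 2: C0 write [C0 write: invalidate none -> C0=M] -> [M,I]
Op 3: C0 read [C0 read: already in M, no change] -> [M,I]
Op 4: C1 write [C1 write: invalidate ['C0=M'] -> C1=M] -> [I,M]
Op 5: C0 write [C0 write: invalidate ['C1=M'] -> C0=M] -> [M,I]
Op 6: C1 read [C1 read from I: others=['C0=M'] -> C1=S, others downsized to S] -> [S,S]
Op 7: C0 read [C0 read: already in S, no change] -> [S,S]
Op 8: C0 write [C0 write: invalidate ['C1=S'] -> C0=M] -> [M,I]
Op 9: C1 write [C1 write: invalidate ['C0=M'] -> C1=M] -> [I,M]
Op 10: C0 write [C0 write: invalidate ['C1=M'] -> C0=M] -> [M,I]
Op 11: C0 read [C0 read: already in M, no change] -> [M,I]

Answer: M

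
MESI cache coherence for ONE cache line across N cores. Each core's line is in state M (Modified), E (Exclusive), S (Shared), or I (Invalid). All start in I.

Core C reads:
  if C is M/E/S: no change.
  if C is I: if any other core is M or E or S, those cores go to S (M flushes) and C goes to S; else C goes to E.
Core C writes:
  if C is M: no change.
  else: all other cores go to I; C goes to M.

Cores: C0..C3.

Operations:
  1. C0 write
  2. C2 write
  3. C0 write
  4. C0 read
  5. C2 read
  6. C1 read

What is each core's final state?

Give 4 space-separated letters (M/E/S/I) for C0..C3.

Answer: S S S I

Derivation:
Op 1: C0 write [C0 write: invalidate none -> C0=M] -> [M,I,I,I]
Op 2: C2 write [C2 write: invalidate ['C0=M'] -> C2=M] -> [I,I,M,I]
Op 3: C0 write [C0 write: invalidate ['C2=M'] -> C0=M] -> [M,I,I,I]
Op 4: C0 read [C0 read: already in M, no change] -> [M,I,I,I]
Op 5: C2 read [C2 read from I: others=['C0=M'] -> C2=S, others downsized to S] -> [S,I,S,I]
Op 6: C1 read [C1 read from I: others=['C0=S', 'C2=S'] -> C1=S, others downsized to S] -> [S,S,S,I]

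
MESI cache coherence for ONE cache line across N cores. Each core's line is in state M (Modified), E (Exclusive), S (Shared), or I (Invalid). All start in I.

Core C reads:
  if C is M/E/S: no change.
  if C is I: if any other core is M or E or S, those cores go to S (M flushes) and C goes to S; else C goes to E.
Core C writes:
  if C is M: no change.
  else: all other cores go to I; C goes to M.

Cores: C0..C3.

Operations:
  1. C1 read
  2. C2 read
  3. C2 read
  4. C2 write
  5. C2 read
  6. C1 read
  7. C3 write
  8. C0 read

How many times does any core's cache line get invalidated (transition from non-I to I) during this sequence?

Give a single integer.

Answer: 3

Derivation:
Op 1: C1 read [C1 read from I: no other sharers -> C1=E (exclusive)] -> [I,E,I,I] (invalidations this op: 0; running total: 0)
Op 2: C2 read [C2 read from I: others=['C1=E'] -> C2=S, others downsized to S] -> [I,S,S,I] (invalidations this op: 0; running total: 0)
Op 3: C2 read [C2 read: already in S, no change] -> [I,S,S,I] (invalidations this op: 0; running total: 0)
Op 4: C2 write [C2 write: invalidate ['C1=S'] -> C2=M] -> [I,I,M,I] (invalidations this op: 1; running total: 1)
Op 5: C2 read [C2 read: already in M, no change] -> [I,I,M,I] (invalidations this op: 0; running total: 1)
Op 6: C1 read [C1 read from I: others=['C2=M'] -> C1=S, others downsized to S] -> [I,S,S,I] (invalidations this op: 0; running total: 1)
Op 7: C3 write [C3 write: invalidate ['C1=S', 'C2=S'] -> C3=M] -> [I,I,I,M] (invalidations this op: 2; running total: 3)
Op 8: C0 read [C0 read from I: others=['C3=M'] -> C0=S, others downsized to S] -> [S,I,I,S] (invalidations this op: 0; running total: 3)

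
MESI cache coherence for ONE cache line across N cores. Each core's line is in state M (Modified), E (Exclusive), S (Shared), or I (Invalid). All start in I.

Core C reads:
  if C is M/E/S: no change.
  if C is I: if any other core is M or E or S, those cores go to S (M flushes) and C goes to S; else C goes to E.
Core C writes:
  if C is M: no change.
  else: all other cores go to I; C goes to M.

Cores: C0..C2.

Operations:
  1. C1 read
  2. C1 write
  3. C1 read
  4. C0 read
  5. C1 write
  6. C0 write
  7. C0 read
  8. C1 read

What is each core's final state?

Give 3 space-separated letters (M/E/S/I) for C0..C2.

Answer: S S I

Derivation:
Op 1: C1 read [C1 read from I: no other sharers -> C1=E (exclusive)] -> [I,E,I]
Op 2: C1 write [C1 write: invalidate none -> C1=M] -> [I,M,I]
Op 3: C1 read [C1 read: already in M, no change] -> [I,M,I]
Op 4: C0 read [C0 read from I: others=['C1=M'] -> C0=S, others downsized to S] -> [S,S,I]
Op 5: C1 write [C1 write: invalidate ['C0=S'] -> C1=M] -> [I,M,I]
Op 6: C0 write [C0 write: invalidate ['C1=M'] -> C0=M] -> [M,I,I]
Op 7: C0 read [C0 read: already in M, no change] -> [M,I,I]
Op 8: C1 read [C1 read from I: others=['C0=M'] -> C1=S, others downsized to S] -> [S,S,I]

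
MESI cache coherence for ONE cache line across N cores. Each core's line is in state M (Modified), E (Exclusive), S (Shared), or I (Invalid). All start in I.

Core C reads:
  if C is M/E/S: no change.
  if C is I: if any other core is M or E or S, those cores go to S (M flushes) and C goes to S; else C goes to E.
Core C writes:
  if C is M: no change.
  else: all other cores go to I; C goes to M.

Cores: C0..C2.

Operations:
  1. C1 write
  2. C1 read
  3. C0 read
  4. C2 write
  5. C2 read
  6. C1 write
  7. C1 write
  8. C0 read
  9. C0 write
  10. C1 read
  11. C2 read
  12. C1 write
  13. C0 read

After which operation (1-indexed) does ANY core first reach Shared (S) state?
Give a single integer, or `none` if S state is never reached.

Op 1: C1 write [C1 write: invalidate none -> C1=M] -> [I,M,I]
Op 2: C1 read [C1 read: already in M, no change] -> [I,M,I]
Op 3: C0 read [C0 read from I: others=['C1=M'] -> C0=S, others downsized to S] -> [S,S,I]
  -> First S state at op 3; remaining ops need not be traced.

Answer: 3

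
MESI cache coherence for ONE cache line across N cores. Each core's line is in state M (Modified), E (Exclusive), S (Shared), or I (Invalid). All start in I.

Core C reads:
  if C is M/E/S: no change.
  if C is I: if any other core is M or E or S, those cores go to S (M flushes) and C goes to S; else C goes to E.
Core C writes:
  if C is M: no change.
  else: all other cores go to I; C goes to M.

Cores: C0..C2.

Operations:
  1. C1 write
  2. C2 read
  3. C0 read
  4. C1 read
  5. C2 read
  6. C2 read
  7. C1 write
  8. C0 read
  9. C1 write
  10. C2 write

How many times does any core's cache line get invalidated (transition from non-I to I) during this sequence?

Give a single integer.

Answer: 4

Derivation:
Op 1: C1 write [C1 write: invalidate none -> C1=M] -> [I,M,I] (invalidations this op: 0; running total: 0)
Op 2: C2 read [C2 read from I: others=['C1=M'] -> C2=S, others downsized to S] -> [I,S,S] (invalidations this op: 0; running total: 0)
Op 3: C0 read [C0 read from I: others=['C1=S', 'C2=S'] -> C0=S, others downsized to S] -> [S,S,S] (invalidations this op: 0; running total: 0)
Op 4: C1 read [C1 read: already in S, no change] -> [S,S,S] (invalidations this op: 0; running total: 0)
Op 5: C2 read [C2 read: already in S, no change] -> [S,S,S] (invalidations this op: 0; running total: 0)
Op 6: C2 read [C2 read: already in S, no change] -> [S,S,S] (invalidations this op: 0; running total: 0)
Op 7: C1 write [C1 write: invalidate ['C0=S', 'C2=S'] -> C1=M] -> [I,M,I] (invalidations this op: 2; running total: 2)
Op 8: C0 read [C0 read from I: others=['C1=M'] -> C0=S, others downsized to S] -> [S,S,I] (invalidations this op: 0; running total: 2)
Op 9: C1 write [C1 write: invalidate ['C0=S'] -> C1=M] -> [I,M,I] (invalidations this op: 1; running total: 3)
Op 10: C2 write [C2 write: invalidate ['C1=M'] -> C2=M] -> [I,I,M] (invalidations this op: 1; running total: 4)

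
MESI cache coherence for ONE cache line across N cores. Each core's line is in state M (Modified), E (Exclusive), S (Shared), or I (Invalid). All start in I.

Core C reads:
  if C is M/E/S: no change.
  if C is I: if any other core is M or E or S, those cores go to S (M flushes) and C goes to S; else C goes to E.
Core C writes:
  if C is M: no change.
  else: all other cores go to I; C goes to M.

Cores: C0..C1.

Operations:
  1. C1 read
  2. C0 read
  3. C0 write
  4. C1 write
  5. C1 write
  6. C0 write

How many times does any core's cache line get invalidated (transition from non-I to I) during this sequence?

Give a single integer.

Answer: 3

Derivation:
Op 1: C1 read [C1 read from I: no other sharers -> C1=E (exclusive)] -> [I,E] (invalidations this op: 0; running total: 0)
Op 2: C0 read [C0 read from I: others=['C1=E'] -> C0=S, others downsized to S] -> [S,S] (invalidations this op: 0; running total: 0)
Op 3: C0 write [C0 write: invalidate ['C1=S'] -> C0=M] -> [M,I] (invalidations this op: 1; running total: 1)
Op 4: C1 write [C1 write: invalidate ['C0=M'] -> C1=M] -> [I,M] (invalidations this op: 1; running total: 2)
Op 5: C1 write [C1 write: already M (modified), no change] -> [I,M] (invalidations this op: 0; running total: 2)
Op 6: C0 write [C0 write: invalidate ['C1=M'] -> C0=M] -> [M,I] (invalidations this op: 1; running total: 3)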